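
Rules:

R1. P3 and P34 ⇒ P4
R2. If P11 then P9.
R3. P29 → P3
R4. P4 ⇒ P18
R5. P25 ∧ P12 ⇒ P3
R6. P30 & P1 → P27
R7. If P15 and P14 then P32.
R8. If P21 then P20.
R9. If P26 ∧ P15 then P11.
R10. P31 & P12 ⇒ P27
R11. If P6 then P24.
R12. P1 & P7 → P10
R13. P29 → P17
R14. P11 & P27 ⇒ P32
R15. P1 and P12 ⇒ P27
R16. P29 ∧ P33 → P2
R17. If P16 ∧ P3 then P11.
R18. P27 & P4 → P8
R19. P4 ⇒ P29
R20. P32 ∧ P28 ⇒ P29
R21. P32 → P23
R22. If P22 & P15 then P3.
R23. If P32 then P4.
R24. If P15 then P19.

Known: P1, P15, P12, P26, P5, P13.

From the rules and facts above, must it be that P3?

P11  (by R9: P26, P15)
P27  (by R15: P1, P12)
P32  (by R14: P11, P27)
P4  (by R23: P32)
P29  (by R19: P4)
P3  (by R3: P29)

Yes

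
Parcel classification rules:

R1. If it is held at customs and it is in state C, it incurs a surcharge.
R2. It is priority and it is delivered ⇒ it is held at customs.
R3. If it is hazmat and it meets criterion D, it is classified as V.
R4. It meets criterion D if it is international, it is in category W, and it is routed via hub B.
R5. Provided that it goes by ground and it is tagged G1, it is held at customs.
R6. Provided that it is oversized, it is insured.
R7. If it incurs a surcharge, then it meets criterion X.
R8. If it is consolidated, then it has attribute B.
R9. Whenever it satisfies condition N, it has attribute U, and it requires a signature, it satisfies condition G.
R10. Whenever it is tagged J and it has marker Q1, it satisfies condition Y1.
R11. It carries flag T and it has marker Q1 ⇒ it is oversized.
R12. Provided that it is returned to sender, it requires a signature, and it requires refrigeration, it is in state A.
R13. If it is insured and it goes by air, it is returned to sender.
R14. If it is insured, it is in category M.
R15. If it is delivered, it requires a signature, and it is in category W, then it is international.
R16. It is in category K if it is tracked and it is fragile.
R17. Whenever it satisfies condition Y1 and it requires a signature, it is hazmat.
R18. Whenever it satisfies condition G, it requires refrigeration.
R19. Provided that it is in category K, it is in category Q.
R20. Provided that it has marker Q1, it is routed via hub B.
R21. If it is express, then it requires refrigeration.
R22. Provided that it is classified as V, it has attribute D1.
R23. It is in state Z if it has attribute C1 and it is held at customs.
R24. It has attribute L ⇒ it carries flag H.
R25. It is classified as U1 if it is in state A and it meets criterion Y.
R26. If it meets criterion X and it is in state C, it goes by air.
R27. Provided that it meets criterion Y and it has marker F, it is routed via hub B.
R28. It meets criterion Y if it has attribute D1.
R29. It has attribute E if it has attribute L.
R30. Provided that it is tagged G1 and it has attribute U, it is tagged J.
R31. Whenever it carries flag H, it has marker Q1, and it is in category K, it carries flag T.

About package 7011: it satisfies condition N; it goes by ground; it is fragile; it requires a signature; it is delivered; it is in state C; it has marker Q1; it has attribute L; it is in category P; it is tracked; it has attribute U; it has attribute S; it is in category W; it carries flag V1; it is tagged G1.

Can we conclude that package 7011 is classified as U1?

By R5 (it goes by ground, it is tagged G1): it is held at customs.
By R9 (it satisfies condition N, it has attribute U, it requires a signature): it satisfies condition G.
By R15 (it is delivered, it requires a signature, it is in category W): it is international.
By R16 (it is tracked, it is fragile): it is in category K.
By R18 (it satisfies condition G): it requires refrigeration.
By R20 (it has marker Q1): it is routed via hub B.
By R24 (it has attribute L): it carries flag H.
By R30 (it is tagged G1, it has attribute U): it is tagged J.
By R31 (it carries flag H, it has marker Q1, it is in category K): it carries flag T.
By R1 (it is held at customs, it is in state C): it incurs a surcharge.
By R4 (it is international, it is in category W, it is routed via hub B): it meets criterion D.
By R7 (it incurs a surcharge): it meets criterion X.
By R10 (it is tagged J, it has marker Q1): it satisfies condition Y1.
By R11 (it carries flag T, it has marker Q1): it is oversized.
By R17 (it satisfies condition Y1, it requires a signature): it is hazmat.
By R26 (it meets criterion X, it is in state C): it goes by air.
By R3 (it is hazmat, it meets criterion D): it is classified as V.
By R6 (it is oversized): it is insured.
By R13 (it is insured, it goes by air): it is returned to sender.
By R22 (it is classified as V): it has attribute D1.
By R28 (it has attribute D1): it meets criterion Y.
By R12 (it is returned to sender, it requires a signature, it requires refrigeration): it is in state A.
By R25 (it is in state A, it meets criterion Y): it is classified as U1.

Yes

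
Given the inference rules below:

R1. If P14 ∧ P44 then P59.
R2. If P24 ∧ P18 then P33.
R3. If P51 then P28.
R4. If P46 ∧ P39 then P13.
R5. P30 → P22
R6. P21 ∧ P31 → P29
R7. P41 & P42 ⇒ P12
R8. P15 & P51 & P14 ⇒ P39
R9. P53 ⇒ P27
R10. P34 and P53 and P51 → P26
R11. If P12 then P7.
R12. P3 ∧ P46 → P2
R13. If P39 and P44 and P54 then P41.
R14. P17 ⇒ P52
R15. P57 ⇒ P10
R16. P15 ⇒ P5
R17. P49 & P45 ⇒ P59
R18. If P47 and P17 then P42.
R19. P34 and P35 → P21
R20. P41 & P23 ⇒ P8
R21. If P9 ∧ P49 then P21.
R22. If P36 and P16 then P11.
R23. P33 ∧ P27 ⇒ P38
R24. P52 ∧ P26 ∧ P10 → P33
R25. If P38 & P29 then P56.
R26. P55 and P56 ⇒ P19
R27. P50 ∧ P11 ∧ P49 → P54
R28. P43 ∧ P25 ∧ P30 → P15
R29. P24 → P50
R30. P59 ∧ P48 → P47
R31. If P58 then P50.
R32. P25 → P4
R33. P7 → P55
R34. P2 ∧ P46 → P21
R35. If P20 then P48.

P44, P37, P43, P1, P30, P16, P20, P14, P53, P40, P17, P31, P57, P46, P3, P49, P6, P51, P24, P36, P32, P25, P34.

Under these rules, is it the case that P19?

Yes

P59  (by R1: P14, P44)
P27  (by R9: P53)
P26  (by R10: P34, P53, P51)
P2  (by R12: P3, P46)
P52  (by R14: P17)
P10  (by R15: P57)
P11  (by R22: P36, P16)
P33  (by R24: P52, P26, P10)
P15  (by R28: P43, P25, P30)
P50  (by R29: P24)
P21  (by R34: P2, P46)
P48  (by R35: P20)
P29  (by R6: P21, P31)
P39  (by R8: P15, P51, P14)
P38  (by R23: P33, P27)
P56  (by R25: P38, P29)
P54  (by R27: P50, P11, P49)
P47  (by R30: P59, P48)
P41  (by R13: P39, P44, P54)
P42  (by R18: P47, P17)
P12  (by R7: P41, P42)
P7  (by R11: P12)
P55  (by R33: P7)
P19  (by R26: P55, P56)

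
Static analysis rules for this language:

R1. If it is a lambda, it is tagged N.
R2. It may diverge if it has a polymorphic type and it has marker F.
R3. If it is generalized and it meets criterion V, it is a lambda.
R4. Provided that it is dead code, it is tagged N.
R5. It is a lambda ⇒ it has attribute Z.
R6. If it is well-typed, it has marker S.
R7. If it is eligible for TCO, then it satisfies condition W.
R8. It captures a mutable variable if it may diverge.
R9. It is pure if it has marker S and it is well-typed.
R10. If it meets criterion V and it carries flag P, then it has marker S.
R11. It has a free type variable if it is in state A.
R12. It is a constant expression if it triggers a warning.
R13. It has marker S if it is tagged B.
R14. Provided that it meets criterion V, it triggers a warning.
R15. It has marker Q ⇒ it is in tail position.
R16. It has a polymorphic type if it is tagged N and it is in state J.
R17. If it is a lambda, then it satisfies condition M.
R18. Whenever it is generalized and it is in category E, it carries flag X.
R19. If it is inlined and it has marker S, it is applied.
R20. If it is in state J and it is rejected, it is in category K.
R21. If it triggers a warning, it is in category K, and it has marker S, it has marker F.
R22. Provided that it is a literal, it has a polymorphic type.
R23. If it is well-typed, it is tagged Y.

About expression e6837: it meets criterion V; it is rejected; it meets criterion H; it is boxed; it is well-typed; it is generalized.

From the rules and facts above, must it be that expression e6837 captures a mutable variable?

Forward chaining from the given facts derives: is a lambda, has attribute Z, has marker S, is pure, triggers a warning, satisfies condition M, is tagged Y, is tagged N, is a constant expression.
The only rule concluding "it captures a mutable variable" is R8, which needs "it may diverge"; that is never established.

No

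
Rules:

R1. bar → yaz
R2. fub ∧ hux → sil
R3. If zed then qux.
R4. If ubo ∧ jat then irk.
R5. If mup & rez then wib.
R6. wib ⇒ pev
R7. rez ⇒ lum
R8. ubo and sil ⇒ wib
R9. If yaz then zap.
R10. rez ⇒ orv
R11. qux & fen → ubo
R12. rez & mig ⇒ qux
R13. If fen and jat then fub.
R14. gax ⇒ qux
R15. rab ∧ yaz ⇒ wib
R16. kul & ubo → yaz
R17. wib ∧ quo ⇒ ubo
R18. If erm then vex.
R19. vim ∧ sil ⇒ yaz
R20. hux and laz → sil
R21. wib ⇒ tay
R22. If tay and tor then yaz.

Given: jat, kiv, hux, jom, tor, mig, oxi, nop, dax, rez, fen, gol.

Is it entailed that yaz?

qux  (by R12: rez, mig)
fub  (by R13: fen, jat)
sil  (by R2: fub, hux)
ubo  (by R11: qux, fen)
wib  (by R8: ubo, sil)
tay  (by R21: wib)
yaz  (by R22: tay, tor)

Yes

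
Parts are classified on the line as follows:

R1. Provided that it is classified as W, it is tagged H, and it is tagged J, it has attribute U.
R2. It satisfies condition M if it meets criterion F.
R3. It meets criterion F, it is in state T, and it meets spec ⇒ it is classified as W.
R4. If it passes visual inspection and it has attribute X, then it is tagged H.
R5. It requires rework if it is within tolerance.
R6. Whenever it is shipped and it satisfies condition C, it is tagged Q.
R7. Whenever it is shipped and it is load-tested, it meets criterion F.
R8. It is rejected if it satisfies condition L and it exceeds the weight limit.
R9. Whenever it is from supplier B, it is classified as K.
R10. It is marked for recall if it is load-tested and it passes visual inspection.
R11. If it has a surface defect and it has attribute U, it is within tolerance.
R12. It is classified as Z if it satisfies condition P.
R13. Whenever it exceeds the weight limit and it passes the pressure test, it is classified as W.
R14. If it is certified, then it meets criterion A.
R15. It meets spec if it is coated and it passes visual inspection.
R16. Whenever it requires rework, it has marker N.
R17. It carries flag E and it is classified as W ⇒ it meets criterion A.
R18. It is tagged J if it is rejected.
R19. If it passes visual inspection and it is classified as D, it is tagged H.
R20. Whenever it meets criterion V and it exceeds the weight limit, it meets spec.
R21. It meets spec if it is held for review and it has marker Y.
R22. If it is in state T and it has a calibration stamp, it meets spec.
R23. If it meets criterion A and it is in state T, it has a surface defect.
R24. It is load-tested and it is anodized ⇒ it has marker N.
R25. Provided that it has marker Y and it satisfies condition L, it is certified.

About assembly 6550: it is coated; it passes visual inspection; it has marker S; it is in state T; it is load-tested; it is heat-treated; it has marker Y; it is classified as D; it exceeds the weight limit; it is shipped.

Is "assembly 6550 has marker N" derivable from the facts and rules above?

No

Forward chaining from the given facts derives: meets criterion F, is marked for recall, meets spec, is tagged H, satisfies condition M, is classified as W.
Rules concluding "it has marker N": R16 needs "it requires rework"; R24 needs "it is anodized" — none of these are established.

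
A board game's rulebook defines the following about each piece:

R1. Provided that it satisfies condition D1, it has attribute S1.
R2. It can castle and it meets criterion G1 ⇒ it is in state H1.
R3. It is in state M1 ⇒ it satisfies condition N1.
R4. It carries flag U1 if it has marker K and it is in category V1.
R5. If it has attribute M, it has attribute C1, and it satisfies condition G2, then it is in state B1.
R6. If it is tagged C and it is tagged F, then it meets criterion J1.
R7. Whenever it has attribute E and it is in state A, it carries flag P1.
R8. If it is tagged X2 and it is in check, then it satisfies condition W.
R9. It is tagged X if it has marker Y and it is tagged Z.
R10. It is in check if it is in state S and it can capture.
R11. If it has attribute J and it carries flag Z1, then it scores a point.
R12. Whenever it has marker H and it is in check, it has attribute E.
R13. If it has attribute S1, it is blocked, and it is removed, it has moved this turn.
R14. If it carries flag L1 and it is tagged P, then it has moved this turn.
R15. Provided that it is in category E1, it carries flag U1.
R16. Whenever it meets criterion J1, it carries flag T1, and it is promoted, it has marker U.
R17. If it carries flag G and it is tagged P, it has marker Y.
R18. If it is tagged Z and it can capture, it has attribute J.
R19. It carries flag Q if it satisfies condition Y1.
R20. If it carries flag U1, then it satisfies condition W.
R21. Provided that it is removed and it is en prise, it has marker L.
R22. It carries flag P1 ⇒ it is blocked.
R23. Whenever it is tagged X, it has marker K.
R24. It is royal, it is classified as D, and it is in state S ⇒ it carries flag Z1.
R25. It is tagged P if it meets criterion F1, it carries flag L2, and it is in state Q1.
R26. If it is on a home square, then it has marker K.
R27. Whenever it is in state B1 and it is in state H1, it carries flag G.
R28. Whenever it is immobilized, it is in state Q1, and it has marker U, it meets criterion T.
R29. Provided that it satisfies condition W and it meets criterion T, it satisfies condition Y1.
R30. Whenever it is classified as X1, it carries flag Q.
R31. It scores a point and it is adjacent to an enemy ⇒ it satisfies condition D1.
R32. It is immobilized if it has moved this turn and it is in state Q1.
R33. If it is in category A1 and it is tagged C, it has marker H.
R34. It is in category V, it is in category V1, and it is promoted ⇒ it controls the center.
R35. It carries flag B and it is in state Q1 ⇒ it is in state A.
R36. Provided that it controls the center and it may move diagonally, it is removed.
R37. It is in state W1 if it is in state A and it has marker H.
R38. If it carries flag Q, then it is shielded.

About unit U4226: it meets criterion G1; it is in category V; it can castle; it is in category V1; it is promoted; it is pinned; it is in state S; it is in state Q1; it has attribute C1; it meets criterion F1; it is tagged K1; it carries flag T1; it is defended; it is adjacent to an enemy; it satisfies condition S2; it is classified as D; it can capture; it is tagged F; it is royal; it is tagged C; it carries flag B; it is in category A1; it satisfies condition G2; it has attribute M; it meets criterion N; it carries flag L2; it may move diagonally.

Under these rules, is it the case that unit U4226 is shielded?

Forward chaining from the given facts derives: is in state H1, is in state B1, meets criterion J1, is in check, has marker U, carries flag Z1, is tagged P, carries flag G, has marker H, controls the center, is in state A, is removed, is in state W1, has attribute E, has marker Y, carries flag P1, is blocked.
The only rule concluding "it is shielded" is R38, which needs "it carries flag Q"; that is never established.

No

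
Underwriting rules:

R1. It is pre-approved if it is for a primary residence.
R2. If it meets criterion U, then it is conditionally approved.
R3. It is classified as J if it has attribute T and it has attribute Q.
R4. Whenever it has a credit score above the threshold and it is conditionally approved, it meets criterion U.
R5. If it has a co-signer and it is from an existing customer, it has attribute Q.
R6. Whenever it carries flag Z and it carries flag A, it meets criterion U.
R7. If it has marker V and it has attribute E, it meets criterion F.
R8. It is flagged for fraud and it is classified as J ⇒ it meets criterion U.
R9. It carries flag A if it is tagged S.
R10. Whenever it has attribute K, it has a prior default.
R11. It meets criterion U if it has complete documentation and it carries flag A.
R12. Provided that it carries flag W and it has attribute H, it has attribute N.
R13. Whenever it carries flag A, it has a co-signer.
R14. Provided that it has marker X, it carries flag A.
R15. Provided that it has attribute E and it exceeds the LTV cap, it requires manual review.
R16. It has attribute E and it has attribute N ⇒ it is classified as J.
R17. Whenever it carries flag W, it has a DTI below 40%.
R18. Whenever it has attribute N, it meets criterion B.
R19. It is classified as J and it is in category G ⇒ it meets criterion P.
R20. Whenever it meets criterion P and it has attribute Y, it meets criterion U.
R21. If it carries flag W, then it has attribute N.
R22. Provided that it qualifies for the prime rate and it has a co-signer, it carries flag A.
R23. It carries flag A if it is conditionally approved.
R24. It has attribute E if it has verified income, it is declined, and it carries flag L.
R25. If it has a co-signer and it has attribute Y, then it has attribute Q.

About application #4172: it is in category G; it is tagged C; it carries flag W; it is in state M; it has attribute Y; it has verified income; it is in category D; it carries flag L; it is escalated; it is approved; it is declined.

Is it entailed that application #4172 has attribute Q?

Yes

By R21 (it carries flag W): it has attribute N.
By R24 (it has verified income, it is declined, it carries flag L): it has attribute E.
By R16 (it has attribute E, it has attribute N): it is classified as J.
By R19 (it is classified as J, it is in category G): it meets criterion P.
By R20 (it meets criterion P, it has attribute Y): it meets criterion U.
By R2 (it meets criterion U): it is conditionally approved.
By R23 (it is conditionally approved): it carries flag A.
By R13 (it carries flag A): it has a co-signer.
By R25 (it has a co-signer, it has attribute Y): it has attribute Q.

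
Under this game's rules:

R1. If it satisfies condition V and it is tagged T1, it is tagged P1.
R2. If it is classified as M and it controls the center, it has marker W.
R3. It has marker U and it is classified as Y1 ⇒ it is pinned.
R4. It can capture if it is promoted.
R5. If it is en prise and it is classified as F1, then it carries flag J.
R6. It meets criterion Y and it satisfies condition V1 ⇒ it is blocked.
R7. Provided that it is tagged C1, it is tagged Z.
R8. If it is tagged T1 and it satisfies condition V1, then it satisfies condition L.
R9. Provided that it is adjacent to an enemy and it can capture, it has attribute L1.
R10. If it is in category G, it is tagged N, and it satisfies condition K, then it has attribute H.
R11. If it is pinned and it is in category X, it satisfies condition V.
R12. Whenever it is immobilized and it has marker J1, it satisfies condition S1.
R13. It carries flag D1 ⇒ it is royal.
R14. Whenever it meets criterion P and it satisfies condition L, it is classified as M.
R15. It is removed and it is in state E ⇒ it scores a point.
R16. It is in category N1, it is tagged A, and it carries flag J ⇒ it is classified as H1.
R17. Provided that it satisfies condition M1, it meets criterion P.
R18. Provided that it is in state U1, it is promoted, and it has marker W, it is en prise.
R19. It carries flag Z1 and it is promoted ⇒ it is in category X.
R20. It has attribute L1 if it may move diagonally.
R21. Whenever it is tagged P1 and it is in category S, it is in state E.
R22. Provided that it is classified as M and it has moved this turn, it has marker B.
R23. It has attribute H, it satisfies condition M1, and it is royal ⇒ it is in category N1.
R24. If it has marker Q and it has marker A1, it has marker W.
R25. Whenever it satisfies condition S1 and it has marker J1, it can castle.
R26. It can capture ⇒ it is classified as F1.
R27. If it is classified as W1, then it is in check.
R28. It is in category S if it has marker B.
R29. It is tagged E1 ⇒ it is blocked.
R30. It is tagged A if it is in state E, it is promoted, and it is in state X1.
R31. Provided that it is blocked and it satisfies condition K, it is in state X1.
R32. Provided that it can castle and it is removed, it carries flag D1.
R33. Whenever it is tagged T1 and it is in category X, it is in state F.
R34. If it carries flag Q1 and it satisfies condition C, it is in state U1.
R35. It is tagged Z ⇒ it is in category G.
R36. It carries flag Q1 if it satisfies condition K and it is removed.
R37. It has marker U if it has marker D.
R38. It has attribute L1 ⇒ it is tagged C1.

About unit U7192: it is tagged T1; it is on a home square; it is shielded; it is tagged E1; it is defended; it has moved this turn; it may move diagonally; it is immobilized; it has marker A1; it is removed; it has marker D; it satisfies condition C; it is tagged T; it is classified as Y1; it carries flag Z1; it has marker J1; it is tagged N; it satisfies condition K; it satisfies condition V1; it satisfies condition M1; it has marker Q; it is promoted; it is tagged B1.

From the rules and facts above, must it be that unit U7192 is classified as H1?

By R4 (it is promoted): it can capture.
By R8 (it is tagged T1, it satisfies condition V1): it satisfies condition L.
By R12 (it is immobilized, it has marker J1): it satisfies condition S1.
By R17 (it satisfies condition M1): it meets criterion P.
By R19 (it carries flag Z1, it is promoted): it is in category X.
By R20 (it may move diagonally): it has attribute L1.
By R24 (it has marker Q, it has marker A1): it has marker W.
By R25 (it satisfies condition S1, it has marker J1): it can castle.
By R26 (it can capture): it is classified as F1.
By R29 (it is tagged E1): it is blocked.
By R31 (it is blocked, it satisfies condition K): it is in state X1.
By R32 (it can castle, it is removed): it carries flag D1.
By R36 (it satisfies condition K, it is removed): it carries flag Q1.
By R37 (it has marker D): it has marker U.
By R38 (it has attribute L1): it is tagged C1.
By R3 (it has marker U, it is classified as Y1): it is pinned.
By R7 (it is tagged C1): it is tagged Z.
By R11 (it is pinned, it is in category X): it satisfies condition V.
By R13 (it carries flag D1): it is royal.
By R14 (it meets criterion P, it satisfies condition L): it is classified as M.
By R22 (it is classified as M, it has moved this turn): it has marker B.
By R28 (it has marker B): it is in category S.
By R34 (it carries flag Q1, it satisfies condition C): it is in state U1.
By R35 (it is tagged Z): it is in category G.
By R1 (it satisfies condition V, it is tagged T1): it is tagged P1.
By R10 (it is in category G, it is tagged N, it satisfies condition K): it has attribute H.
By R18 (it is in state U1, it is promoted, it has marker W): it is en prise.
By R21 (it is tagged P1, it is in category S): it is in state E.
By R23 (it has attribute H, it satisfies condition M1, it is royal): it is in category N1.
By R30 (it is in state E, it is promoted, it is in state X1): it is tagged A.
By R5 (it is en prise, it is classified as F1): it carries flag J.
By R16 (it is in category N1, it is tagged A, it carries flag J): it is classified as H1.

Yes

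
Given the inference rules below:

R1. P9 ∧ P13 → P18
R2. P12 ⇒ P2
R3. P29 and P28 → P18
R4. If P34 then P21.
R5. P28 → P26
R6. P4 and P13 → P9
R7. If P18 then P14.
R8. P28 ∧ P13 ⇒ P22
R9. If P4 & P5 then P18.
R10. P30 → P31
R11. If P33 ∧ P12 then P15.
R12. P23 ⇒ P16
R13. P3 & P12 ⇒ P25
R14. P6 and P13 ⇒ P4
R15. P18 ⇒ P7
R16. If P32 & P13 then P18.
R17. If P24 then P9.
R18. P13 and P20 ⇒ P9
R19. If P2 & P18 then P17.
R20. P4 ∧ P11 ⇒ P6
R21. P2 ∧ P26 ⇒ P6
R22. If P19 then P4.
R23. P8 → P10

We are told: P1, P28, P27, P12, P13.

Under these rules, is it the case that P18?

Yes

P2  (by R2: P12)
P26  (by R5: P28)
P6  (by R21: P2, P26)
P4  (by R14: P6, P13)
P9  (by R6: P4, P13)
P18  (by R1: P9, P13)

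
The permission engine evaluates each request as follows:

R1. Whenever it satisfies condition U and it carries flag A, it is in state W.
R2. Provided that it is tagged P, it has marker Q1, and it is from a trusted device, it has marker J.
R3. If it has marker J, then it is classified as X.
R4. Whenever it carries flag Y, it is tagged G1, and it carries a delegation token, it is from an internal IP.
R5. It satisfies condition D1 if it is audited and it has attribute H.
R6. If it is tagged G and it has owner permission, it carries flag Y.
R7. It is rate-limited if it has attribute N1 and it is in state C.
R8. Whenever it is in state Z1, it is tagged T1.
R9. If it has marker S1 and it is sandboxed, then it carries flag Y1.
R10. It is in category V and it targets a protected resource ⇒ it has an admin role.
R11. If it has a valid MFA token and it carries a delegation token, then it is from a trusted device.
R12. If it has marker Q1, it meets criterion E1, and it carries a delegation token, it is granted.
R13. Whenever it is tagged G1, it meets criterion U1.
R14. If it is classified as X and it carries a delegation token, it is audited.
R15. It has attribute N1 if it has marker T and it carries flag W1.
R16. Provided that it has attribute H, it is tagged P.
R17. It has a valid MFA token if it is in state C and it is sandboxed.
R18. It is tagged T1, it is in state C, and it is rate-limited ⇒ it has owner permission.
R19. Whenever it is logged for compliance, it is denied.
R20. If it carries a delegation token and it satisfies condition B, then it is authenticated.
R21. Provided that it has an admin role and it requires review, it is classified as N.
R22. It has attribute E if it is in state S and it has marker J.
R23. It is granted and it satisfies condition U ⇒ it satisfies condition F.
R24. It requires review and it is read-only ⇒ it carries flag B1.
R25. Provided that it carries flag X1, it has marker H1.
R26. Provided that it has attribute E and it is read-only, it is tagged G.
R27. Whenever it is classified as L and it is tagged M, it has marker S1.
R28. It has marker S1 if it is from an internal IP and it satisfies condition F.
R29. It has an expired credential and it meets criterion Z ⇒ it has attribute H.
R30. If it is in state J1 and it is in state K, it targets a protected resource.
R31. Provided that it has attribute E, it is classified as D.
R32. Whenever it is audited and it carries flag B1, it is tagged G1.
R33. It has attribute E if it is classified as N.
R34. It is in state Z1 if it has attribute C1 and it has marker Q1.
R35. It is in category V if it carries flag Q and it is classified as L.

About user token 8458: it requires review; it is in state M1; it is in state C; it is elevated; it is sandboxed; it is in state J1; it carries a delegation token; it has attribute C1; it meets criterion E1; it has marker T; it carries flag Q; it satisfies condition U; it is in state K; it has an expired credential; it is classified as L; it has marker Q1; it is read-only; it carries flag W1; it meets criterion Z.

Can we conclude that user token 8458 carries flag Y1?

By R12 (it has marker Q1, it meets criterion E1, it carries a delegation token): it is granted.
By R15 (it has marker T, it carries flag W1): it has attribute N1.
By R17 (it is in state C, it is sandboxed): it has a valid MFA token.
By R23 (it is granted, it satisfies condition U): it satisfies condition F.
By R24 (it requires review, it is read-only): it carries flag B1.
By R29 (it has an expired credential, it meets criterion Z): it has attribute H.
By R30 (it is in state J1, it is in state K): it targets a protected resource.
By R34 (it has attribute C1, it has marker Q1): it is in state Z1.
By R35 (it carries flag Q, it is classified as L): it is in category V.
By R7 (it has attribute N1, it is in state C): it is rate-limited.
By R8 (it is in state Z1): it is tagged T1.
By R10 (it is in category V, it targets a protected resource): it has an admin role.
By R11 (it has a valid MFA token, it carries a delegation token): it is from a trusted device.
By R16 (it has attribute H): it is tagged P.
By R18 (it is tagged T1, it is in state C, it is rate-limited): it has owner permission.
By R21 (it has an admin role, it requires review): it is classified as N.
By R33 (it is classified as N): it has attribute E.
By R2 (it is tagged P, it has marker Q1, it is from a trusted device): it has marker J.
By R3 (it has marker J): it is classified as X.
By R14 (it is classified as X, it carries a delegation token): it is audited.
By R26 (it has attribute E, it is read-only): it is tagged G.
By R32 (it is audited, it carries flag B1): it is tagged G1.
By R6 (it is tagged G, it has owner permission): it carries flag Y.
By R4 (it carries flag Y, it is tagged G1, it carries a delegation token): it is from an internal IP.
By R28 (it is from an internal IP, it satisfies condition F): it has marker S1.
By R9 (it has marker S1, it is sandboxed): it carries flag Y1.

Yes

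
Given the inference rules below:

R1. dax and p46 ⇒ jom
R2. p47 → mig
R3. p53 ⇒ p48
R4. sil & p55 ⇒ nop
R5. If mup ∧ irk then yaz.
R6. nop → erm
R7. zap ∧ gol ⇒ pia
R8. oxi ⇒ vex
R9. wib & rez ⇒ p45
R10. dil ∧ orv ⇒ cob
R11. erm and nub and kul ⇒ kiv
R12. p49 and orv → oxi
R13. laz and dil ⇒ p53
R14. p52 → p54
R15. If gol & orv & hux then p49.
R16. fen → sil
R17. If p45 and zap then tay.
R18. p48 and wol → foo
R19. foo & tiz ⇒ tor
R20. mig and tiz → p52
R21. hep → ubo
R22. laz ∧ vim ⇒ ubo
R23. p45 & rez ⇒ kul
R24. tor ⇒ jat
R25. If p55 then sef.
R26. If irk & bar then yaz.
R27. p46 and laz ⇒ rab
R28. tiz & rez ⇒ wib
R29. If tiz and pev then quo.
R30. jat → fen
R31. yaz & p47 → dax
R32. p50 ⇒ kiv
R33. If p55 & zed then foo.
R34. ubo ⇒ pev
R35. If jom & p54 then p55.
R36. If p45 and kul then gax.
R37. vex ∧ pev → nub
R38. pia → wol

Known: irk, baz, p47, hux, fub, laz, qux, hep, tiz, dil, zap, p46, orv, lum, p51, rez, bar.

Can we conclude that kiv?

Forward chaining from the given facts derives: mig, cob, p53, p52, ubo, yaz, rab, wib, dax, pev, jom, p48, p45, p54, tay, kul, quo, p55, gax, sef.
Rules concluding kiv: R11 needs erm; R32 needs p50 — none of these are established.

No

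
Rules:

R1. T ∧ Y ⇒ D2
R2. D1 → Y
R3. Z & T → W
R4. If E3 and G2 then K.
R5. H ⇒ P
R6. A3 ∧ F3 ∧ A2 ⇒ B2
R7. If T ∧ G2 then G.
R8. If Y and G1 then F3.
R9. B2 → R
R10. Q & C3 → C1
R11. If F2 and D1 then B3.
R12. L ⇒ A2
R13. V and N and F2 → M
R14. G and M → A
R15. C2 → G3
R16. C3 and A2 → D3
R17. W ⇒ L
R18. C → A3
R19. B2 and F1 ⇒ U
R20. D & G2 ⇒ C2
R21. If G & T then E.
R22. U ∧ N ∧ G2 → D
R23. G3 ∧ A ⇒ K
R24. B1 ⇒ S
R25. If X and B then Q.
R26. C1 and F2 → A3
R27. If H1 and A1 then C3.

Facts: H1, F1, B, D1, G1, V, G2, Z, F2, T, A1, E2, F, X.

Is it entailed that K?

No

Forward chaining from the given facts derives: Y, W, G, F3, B3, L, E, Q, C3, D2, C1, A2, D3, A3, B2, R, U.
Rules concluding K: R4 needs E3; R23 needs G3 — none of these are established.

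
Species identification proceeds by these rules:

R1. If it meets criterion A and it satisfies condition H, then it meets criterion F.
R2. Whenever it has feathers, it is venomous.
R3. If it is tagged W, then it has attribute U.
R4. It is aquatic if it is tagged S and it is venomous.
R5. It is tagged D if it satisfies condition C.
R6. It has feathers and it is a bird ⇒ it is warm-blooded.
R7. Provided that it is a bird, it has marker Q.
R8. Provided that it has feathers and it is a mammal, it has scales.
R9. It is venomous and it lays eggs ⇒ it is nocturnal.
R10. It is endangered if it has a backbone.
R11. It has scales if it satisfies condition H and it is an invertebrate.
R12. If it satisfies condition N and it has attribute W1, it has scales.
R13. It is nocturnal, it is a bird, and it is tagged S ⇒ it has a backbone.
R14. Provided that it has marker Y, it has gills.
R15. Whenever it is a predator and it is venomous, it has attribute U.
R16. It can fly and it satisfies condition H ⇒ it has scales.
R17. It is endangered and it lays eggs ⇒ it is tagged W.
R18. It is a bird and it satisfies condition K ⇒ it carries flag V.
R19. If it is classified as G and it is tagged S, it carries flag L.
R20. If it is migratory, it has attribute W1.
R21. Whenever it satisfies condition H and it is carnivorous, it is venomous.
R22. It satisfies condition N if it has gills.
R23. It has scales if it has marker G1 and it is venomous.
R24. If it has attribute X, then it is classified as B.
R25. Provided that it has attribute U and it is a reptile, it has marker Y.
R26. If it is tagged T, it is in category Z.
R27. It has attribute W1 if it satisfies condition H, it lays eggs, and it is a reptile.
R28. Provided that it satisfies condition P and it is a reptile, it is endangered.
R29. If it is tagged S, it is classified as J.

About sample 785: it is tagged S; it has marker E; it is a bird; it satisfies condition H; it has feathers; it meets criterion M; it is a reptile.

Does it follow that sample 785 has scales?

No

Forward chaining from the given facts derives: is venomous, is aquatic, is warm-blooded, has marker Q, is classified as J.
Rules concluding "it has scales": R8 needs "it is a mammal"; R11 needs "it is an invertebrate"; R12 needs "it satisfies condition N"; R16 needs "it can fly"; R23 needs "it has marker G1" — none of these are established.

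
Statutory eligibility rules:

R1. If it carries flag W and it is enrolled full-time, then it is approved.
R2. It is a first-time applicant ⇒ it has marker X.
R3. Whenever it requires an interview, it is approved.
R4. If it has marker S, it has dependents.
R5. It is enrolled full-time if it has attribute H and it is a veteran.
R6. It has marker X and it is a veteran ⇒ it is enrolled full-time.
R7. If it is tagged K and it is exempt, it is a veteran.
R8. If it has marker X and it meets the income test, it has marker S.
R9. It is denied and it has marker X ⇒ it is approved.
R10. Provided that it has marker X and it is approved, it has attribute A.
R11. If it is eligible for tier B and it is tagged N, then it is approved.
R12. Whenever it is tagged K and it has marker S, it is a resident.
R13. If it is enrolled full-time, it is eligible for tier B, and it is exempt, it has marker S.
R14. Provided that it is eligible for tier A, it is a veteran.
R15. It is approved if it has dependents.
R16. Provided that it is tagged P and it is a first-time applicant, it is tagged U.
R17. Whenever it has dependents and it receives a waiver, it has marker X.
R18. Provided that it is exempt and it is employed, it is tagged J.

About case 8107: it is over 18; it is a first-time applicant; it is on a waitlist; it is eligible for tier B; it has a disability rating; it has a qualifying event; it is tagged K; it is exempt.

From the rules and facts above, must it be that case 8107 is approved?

By R2 (it is a first-time applicant): it has marker X.
By R7 (it is tagged K, it is exempt): it is a veteran.
By R6 (it has marker X, it is a veteran): it is enrolled full-time.
By R13 (it is enrolled full-time, it is eligible for tier B, it is exempt): it has marker S.
By R4 (it has marker S): it has dependents.
By R15 (it has dependents): it is approved.

Yes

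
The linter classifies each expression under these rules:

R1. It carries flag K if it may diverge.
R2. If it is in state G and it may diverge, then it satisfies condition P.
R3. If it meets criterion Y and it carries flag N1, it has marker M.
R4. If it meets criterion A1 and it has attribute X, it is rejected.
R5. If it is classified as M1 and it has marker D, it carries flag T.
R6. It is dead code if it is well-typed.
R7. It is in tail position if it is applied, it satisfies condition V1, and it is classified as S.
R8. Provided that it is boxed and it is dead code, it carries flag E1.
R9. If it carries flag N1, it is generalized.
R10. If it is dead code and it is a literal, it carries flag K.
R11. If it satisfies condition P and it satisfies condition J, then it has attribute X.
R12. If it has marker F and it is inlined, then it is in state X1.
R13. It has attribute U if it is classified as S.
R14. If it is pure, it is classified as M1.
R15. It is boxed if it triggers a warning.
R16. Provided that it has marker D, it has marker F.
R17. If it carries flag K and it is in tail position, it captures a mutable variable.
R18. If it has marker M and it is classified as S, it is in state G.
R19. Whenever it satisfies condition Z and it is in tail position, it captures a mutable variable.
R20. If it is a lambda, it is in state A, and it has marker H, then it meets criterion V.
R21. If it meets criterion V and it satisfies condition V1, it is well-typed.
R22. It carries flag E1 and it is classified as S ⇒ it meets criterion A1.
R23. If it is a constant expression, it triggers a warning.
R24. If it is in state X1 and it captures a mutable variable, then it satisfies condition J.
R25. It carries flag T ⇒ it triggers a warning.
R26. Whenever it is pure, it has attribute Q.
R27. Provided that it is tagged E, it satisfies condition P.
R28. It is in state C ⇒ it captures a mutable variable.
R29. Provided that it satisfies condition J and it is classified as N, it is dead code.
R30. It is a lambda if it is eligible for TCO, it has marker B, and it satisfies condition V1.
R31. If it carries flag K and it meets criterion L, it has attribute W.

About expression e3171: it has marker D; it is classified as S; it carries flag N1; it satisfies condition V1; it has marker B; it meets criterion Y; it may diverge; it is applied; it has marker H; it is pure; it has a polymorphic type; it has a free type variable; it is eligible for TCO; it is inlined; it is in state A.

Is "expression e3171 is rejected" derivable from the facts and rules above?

By R1 (it may diverge): it carries flag K.
By R3 (it meets criterion Y, it carries flag N1): it has marker M.
By R7 (it is applied, it satisfies condition V1, it is classified as S): it is in tail position.
By R14 (it is pure): it is classified as M1.
By R16 (it has marker D): it has marker F.
By R17 (it carries flag K, it is in tail position): it captures a mutable variable.
By R18 (it has marker M, it is classified as S): it is in state G.
By R30 (it is eligible for TCO, it has marker B, it satisfies condition V1): it is a lambda.
By R2 (it is in state G, it may diverge): it satisfies condition P.
By R5 (it is classified as M1, it has marker D): it carries flag T.
By R12 (it has marker F, it is inlined): it is in state X1.
By R20 (it is a lambda, it is in state A, it has marker H): it meets criterion V.
By R21 (it meets criterion V, it satisfies condition V1): it is well-typed.
By R24 (it is in state X1, it captures a mutable variable): it satisfies condition J.
By R25 (it carries flag T): it triggers a warning.
By R6 (it is well-typed): it is dead code.
By R11 (it satisfies condition P, it satisfies condition J): it has attribute X.
By R15 (it triggers a warning): it is boxed.
By R8 (it is boxed, it is dead code): it carries flag E1.
By R22 (it carries flag E1, it is classified as S): it meets criterion A1.
By R4 (it meets criterion A1, it has attribute X): it is rejected.

Yes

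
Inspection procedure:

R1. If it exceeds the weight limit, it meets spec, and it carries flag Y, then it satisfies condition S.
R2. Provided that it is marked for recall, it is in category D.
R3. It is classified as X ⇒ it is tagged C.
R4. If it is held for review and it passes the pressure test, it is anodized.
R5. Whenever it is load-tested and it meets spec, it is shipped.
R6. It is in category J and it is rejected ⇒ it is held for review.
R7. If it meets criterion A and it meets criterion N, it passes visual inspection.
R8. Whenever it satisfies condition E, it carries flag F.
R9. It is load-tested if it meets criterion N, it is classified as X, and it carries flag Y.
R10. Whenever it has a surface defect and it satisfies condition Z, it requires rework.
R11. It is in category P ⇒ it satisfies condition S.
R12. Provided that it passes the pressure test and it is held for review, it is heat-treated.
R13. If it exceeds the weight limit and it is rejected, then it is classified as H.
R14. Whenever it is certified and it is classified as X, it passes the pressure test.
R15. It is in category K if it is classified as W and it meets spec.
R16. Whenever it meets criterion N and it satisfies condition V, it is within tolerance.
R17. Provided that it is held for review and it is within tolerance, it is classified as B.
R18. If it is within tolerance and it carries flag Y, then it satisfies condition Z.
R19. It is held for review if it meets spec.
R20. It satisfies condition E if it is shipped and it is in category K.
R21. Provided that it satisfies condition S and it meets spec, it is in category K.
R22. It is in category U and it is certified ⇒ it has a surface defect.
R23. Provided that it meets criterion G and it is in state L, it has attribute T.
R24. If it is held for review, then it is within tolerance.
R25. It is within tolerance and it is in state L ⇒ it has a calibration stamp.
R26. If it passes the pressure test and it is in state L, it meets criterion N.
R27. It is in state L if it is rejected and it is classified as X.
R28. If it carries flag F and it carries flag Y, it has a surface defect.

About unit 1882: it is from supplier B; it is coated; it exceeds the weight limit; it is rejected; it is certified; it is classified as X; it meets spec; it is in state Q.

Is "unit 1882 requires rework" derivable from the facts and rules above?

Forward chaining from the given facts derives: is tagged C, is classified as H, passes the pressure test, is held for review, is within tolerance, is in state L, is anodized, is heat-treated, is classified as B, has a calibration stamp, meets criterion N.
The only rule concluding "it requires rework" is R10, which needs "it has a surface defect"; that is never established.

No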